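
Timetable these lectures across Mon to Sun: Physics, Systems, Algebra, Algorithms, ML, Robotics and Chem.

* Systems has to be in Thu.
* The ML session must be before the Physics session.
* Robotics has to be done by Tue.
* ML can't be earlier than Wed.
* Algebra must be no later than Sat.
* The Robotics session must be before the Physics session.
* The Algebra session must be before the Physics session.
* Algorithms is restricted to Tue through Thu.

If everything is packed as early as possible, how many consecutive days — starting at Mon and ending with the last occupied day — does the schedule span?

The precedence chain requires at least 2 distinct days.
Systems can't be placed before Thu — that is day 4 counting from Mon — so the schedule must run through at least 4 days.
4 works (last occupied day: Thu): for example Algorithms=Tue; Algebra=Mon; Systems=Thu; ML=Wed; Physics=Thu; Robotics=Mon; Chem=Mon.

4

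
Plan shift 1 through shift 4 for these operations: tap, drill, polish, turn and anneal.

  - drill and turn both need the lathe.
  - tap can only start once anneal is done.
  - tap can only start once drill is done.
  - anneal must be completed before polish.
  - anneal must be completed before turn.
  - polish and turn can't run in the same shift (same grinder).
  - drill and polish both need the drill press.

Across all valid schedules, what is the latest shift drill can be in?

Downstream work caps drill at shift 3.
drill at shift 3 is achievable: drill=shift 3; tap=shift 4; turn=shift 4; polish=shift 2; anneal=shift 1.

shift 3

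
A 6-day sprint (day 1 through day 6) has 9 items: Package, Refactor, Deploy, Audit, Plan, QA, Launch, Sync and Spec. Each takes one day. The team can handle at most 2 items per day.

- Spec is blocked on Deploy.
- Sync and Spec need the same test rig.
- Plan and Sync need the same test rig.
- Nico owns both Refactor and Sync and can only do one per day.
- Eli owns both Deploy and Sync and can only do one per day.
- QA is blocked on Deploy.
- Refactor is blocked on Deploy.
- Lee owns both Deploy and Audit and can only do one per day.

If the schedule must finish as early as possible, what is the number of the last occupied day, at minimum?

5

The precedence chain requires at least 2 distinct days.
With at most 2 per day and 9 work items, at least 5 days are needed.
5 works (last occupied day: day 5): for example Plan -> day 4, Package -> day 1, Spec -> day 3, Sync -> day 5, Refactor -> day 2, QA -> day 2, Launch -> day 4, Audit -> day 3, Deploy -> day 1.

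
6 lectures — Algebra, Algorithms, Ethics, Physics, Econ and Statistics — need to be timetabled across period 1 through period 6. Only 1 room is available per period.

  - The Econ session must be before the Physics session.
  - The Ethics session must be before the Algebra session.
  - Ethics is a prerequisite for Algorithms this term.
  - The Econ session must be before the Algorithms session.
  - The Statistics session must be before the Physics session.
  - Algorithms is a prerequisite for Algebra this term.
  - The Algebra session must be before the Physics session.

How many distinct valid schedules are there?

10

Splitting on Algebra: it can be period 4 (2), period 5 (8). Listing each branch's schedules as (Algorithms, Ethics, Physics, Econ, Statistics) by period number:
Algebra=period 4: (3,1,6,2,5) (3,2,6,1,5) — 2.
Algebra=period 5: (3,1,6,2,4) (3,2,6,1,4) (4,1,6,2,3) (4,1,6,3,2) (4,2,6,1,3) (4,2,6,3,1) (4,3,6,1,2) (4,3,6,2,1) — 8.
Summing: 2 + 8 = 10.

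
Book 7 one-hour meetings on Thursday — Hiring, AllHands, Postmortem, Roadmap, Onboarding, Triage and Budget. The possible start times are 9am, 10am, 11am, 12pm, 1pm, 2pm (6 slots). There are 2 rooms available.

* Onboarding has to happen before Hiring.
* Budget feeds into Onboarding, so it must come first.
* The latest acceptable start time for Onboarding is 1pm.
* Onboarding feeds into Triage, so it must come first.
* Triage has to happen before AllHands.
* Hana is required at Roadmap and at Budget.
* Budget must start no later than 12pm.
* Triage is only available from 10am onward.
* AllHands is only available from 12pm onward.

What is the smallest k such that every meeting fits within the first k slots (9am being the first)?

The precedence chain requires at least 4 distinct slots.
With at most 2 per slot and 7 meetings, at least 4 slots are needed.
4 works (last occupied slot: 12pm): for example AllHands in 12pm, Postmortem in 9am, Triage in 11am, Hiring in 11am, Budget in 9am, Onboarding in 10am, Roadmap in 10am.

4 slots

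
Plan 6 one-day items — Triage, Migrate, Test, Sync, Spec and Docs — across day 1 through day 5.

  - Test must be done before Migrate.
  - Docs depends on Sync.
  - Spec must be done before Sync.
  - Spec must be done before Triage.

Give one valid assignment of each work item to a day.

Migrate in day 2, Test in day 1, Triage in day 2, Spec in day 1, Sync in day 2, Docs in day 3

Checking: Sync(day 2) before Docs(day 3); Spec(day 1) before Triage(day 2); Spec(day 1) before Sync(day 2); Test(day 1) before Migrate(day 2).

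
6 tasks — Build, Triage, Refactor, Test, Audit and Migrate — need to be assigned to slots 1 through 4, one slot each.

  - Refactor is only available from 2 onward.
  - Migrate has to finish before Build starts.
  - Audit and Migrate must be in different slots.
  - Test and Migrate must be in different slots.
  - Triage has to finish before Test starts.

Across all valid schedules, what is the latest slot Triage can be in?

Downstream work caps Triage at 3.
Triage at 3 is achievable: Test in 4, Build in 2, Refactor in 2, Triage in 3, Audit in 2, Migrate in 1.

3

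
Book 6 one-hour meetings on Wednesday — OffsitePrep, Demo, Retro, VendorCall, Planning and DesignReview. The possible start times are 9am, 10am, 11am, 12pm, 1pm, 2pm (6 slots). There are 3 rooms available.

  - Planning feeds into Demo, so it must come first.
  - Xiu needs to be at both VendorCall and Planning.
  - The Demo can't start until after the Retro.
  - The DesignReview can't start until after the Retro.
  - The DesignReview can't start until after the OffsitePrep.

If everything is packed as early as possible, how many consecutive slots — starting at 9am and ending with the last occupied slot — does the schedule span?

2 slots

The precedence chain requires at least 2 distinct slots.
With at most 3 per slot and 6 meetings, at least 2 slots are needed.
2 works (last occupied slot: 10am): for example DesignReview in 10am, Demo in 10am, OffsitePrep in 9am, VendorCall in 10am, Planning in 9am, Retro in 9am.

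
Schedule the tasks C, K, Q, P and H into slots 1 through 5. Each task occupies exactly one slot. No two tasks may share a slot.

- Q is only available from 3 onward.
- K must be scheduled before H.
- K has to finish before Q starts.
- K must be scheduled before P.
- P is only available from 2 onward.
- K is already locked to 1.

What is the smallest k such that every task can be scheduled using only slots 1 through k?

The precedence chain requires at least 2 distinct slots.
With at most 1 per slot and 5 tasks, at least 5 slots are needed.
Q can't be placed before 3, so the schedule must run through at least slot 3.
5 works (last occupied slot: 5): for example K in 1, H in 4, Q in 3, P in 2, C in 5.

5 slots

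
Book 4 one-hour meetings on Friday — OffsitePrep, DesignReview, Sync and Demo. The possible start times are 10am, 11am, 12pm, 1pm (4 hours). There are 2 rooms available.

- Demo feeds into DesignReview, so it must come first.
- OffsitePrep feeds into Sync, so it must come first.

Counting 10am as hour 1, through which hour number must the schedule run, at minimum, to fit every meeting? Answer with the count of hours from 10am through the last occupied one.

The precedence chain requires at least 2 distinct hours.
With at most 2 per hour and 4 meetings, at least 2 hours are needed.
2 works (last occupied hour: 11am): for example OffsitePrep in 10am, DesignReview in 11am, Sync in 11am, Demo in 10am.

2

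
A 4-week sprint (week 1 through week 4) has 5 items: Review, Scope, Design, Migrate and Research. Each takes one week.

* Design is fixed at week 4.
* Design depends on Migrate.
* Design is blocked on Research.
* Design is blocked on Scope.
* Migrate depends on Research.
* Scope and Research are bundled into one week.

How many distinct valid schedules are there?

Splitting on Review: it can be week 1 (3), week 2 (3), week 3 (3), week 4 (3). Listing each branch's schedules as (Scope, Design, Migrate, Research) by week number:
Review=week 1: (1,4,2,1) (1,4,3,1) (2,4,3,2) — 3.
Review=week 2: (1,4,2,1) (1,4,3,1) (2,4,3,2) — 3.
Review=week 3: (1,4,2,1) (1,4,3,1) (2,4,3,2) — 3.
Review=week 4: (1,4,2,1) (1,4,3,1) (2,4,3,2) — 3.
Summing: 3 + 3 + 3 + 3 = 12.

12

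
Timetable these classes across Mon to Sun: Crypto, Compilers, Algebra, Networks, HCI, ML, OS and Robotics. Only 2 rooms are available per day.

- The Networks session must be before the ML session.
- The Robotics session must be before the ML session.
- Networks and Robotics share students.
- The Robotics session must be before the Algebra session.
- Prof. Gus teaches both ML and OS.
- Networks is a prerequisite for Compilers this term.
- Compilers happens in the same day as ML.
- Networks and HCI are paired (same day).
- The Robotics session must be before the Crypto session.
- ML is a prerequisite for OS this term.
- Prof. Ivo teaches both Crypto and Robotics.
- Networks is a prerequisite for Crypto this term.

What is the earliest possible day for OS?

Thu

Precedence pushes OS to at least Wed.
OS at Thu is achievable: OS in Thu; Algebra in Fri; Compilers in Wed; HCI in Mon; Robotics in Tue; ML in Wed; Networks in Mon; Crypto in Thu.
Nothing earlier works — the conflict and capacity constraints rule out every day before Thu.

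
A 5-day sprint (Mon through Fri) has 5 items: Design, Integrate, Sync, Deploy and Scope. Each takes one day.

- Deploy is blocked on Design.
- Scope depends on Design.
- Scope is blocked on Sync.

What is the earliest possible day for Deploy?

Precedence pushes Deploy to at least Tue.
Deploy at Tue is achievable: Design -> Mon, Integrate -> Mon, Scope -> Tue, Deploy -> Tue, Sync -> Mon.

Tue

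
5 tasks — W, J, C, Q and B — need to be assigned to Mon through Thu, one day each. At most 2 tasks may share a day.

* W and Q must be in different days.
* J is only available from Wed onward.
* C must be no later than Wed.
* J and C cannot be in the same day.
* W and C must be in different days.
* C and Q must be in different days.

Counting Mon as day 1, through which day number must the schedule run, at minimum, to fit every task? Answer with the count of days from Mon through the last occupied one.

With at most 2 per day and 5 tasks, at least 3 days are needed.
J can't be placed before Wed — that is day 3 counting from Mon — so the schedule must run through at least 3 days.
3 works (last occupied day: Wed): for example J in Wed; W in Mon; C in Tue; B in Mon; Q in Wed.

3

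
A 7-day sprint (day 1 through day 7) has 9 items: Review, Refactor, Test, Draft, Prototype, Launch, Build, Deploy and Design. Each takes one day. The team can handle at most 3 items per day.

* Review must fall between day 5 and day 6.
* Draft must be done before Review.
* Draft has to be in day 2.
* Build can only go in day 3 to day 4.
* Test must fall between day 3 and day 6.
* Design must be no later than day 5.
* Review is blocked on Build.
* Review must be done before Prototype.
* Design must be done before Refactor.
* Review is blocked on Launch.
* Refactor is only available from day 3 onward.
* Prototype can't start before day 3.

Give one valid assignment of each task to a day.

Review=day 5; Test=day 3; Prototype=day 6; Deploy=day 1; Draft=day 2; Refactor=day 3; Build=day 3; Design=day 1; Launch=day 1

Checking: Design(day 1) before Refactor(day 3); Launch(day 1) before Review(day 5); Draft(day 2) before Review(day 5); Review(day 5) before Prototype(day 6); Build(day 3) before Review(day 5); Draft=day 2 in [day 2,day 2]; Refactor=day 3 in [day 3,day 7]; Build=day 3 in [day 3,day 4]; Prototype=day 6 in [day 3,day 7]; Design=day 1 in [day 1,day 5]; Test=day 3 in [day 3,day 6]; Review=day 5 in [day 5,day 6]; max 3 per day (cap 3).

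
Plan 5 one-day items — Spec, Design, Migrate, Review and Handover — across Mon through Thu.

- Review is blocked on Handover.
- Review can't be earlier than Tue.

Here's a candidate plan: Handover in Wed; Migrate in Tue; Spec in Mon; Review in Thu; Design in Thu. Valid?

Review is blocked on Handover — holds.
Review can't be earlier than Tue — holds.

Yes, all constraints hold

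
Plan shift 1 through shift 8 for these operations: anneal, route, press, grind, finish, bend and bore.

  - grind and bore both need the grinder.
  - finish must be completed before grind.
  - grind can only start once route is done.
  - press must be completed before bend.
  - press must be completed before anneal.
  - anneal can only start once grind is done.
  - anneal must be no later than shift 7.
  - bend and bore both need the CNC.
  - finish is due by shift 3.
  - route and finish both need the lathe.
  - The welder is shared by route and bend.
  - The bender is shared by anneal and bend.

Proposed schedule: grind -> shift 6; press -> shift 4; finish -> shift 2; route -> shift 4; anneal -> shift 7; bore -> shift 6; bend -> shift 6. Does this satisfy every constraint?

The welder is shared by route and bend — holds.
press must be completed before bend — holds.
bend and bore both need the CNC — violated.
press must be completed before anneal — holds.
anneal can only start once grind is done — holds.
grind can only start once route is done — holds.
route and finish both need the lathe — holds.
finish is due by shift 3 — holds.
finish must be completed before grind — holds.
The bender is shared by anneal and bend — holds.
anneal must be no later than shift 7 — holds.
grind and bore both need the grinder — violated.

No. bend and bore both need the CNC is not satisfied.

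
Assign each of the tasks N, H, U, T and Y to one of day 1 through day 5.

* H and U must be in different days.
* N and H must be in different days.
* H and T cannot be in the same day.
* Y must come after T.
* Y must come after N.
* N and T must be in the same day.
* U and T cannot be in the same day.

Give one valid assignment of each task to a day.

H=day 2, U=day 3, T=day 1, Y=day 2, N=day 1

Checking: N(day 1) before Y(day 2); T(day 1) before Y(day 2); N(day 1) != H(day 2); H(day 2) != U(day 3); H(day 2) != T(day 1); U(day 3) != T(day 1); N = T = day 1.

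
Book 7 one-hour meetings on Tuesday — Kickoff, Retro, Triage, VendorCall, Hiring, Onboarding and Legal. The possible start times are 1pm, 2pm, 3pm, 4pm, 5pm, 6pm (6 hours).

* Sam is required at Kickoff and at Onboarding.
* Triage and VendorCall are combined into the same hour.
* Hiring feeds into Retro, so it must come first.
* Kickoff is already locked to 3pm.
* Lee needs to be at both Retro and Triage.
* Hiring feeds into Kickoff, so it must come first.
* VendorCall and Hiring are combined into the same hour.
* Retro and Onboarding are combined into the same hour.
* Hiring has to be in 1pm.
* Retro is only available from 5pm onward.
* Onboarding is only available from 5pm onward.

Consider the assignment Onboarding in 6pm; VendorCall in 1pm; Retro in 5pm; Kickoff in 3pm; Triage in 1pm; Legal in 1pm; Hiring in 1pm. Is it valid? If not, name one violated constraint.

No. Retro and Onboarding are combined into the same hour is not satisfied.

Hiring feeds into Retro, so it must come first — holds.
Sam is required at Kickoff and at Onboarding — holds.
Lee needs to be at both Retro and Triage — holds.
Retro and Onboarding are combined into the same hour — violated.
Retro is only available from 5pm onward — holds.
Hiring has to be in 1pm — holds.
Triage and VendorCall are combined into the same hour — holds.
VendorCall and Hiring are combined into the same hour — holds.
Onboarding is only available from 5pm onward — holds.
Kickoff is already locked to 3pm — holds.
Hiring feeds into Kickoff, so it must come first — holds.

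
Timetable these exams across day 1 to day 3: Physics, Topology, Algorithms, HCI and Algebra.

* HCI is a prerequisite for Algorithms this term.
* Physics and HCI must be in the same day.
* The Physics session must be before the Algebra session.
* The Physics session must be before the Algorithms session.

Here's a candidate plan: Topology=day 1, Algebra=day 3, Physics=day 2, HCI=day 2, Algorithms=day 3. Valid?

The Physics session must be before the Algorithms session — holds.
HCI is a prerequisite for Algorithms this term — holds.
The Physics session must be before the Algebra session — holds.
Physics and HCI must be in the same day — holds.

Yes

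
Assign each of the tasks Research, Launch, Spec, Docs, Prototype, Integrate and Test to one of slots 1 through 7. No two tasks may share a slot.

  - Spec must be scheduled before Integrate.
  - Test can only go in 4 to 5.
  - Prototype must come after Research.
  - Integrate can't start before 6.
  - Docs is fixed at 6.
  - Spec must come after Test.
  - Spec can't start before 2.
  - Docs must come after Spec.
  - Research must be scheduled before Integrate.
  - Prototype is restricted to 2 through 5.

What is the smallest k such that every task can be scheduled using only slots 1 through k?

7

The precedence chain requires at least 3 distinct slots.
With at most 1 per slot and 7 tasks, at least 7 slots are needed.
Docs can't be placed before 6, so the schedule must run through at least slot 6.
7 works (last occupied slot: 7): for example Docs in 6, Integrate in 7, Prototype in 2, Test in 4, Research in 1, Spec in 5, Launch in 3.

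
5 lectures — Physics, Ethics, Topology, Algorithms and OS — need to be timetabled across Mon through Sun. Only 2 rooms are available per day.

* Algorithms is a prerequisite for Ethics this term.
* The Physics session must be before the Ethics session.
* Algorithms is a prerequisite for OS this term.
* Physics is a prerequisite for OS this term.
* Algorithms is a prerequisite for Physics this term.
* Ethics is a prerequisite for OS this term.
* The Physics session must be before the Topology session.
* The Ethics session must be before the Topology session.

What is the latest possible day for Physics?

Fri

Precedence pushes Physics to at least Tue; downstream work caps Physics at Fri.
Physics at Fri is achievable: Topology -> Sun; OS -> Sun; Algorithms -> Mon; Physics -> Fri; Ethics -> Sat.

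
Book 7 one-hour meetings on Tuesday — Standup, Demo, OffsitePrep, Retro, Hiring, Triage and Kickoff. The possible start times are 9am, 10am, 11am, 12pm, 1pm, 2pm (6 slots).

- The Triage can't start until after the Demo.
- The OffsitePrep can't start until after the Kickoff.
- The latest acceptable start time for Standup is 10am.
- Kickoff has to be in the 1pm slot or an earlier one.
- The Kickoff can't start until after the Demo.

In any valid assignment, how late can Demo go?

12pm

Downstream work caps Demo at 12pm.
Demo at 12pm is achievable: Hiring -> 9am; Standup -> 9am; Triage -> 1pm; Kickoff -> 1pm; Demo -> 12pm; OffsitePrep -> 2pm; Retro -> 9am.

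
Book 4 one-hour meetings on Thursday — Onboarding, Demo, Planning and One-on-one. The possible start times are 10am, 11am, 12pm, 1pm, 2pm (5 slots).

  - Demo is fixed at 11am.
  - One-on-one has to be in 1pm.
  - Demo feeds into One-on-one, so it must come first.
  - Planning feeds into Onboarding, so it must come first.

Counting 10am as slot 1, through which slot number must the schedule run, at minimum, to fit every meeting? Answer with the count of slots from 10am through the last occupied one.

4 slots

The precedence chain requires at least 2 distinct slots.
One-on-one can't be placed before 1pm — that is slot 4 counting from 10am — so the schedule must run through at least 4 slots.
4 works (last occupied slot: 1pm): for example Onboarding in 11am; Demo in 11am; One-on-one in 1pm; Planning in 10am.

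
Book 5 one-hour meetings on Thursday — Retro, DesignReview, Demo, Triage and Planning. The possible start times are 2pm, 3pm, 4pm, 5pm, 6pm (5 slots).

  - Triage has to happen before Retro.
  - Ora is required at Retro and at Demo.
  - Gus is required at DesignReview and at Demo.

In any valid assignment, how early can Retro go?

Precedence pushes Retro to at least 3pm.
Retro at 3pm is achievable: Retro -> 3pm, Triage -> 2pm, DesignReview -> 2pm, Demo -> 4pm, Planning -> 2pm.

3pm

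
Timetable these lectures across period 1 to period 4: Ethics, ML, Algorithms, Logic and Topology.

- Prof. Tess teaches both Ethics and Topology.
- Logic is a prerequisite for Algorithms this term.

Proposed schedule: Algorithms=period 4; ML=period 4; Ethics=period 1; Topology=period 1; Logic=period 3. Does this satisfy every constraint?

Logic is a prerequisite for Algorithms this term — holds.
Prof. Tess teaches both Ethics and Topology — violated.

Invalid. Prof. Tess teaches both Ethics and Topology.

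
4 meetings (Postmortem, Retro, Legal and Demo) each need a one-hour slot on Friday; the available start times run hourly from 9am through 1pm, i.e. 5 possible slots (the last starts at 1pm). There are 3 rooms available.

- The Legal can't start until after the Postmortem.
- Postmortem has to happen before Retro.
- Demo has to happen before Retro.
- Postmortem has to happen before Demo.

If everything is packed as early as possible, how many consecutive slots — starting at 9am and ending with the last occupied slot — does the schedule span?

The precedence chain requires at least 3 distinct slots.
With at most 3 per slot and 4 meetings, at least 2 slots are needed.
3 works (last occupied slot: 11am): for example Legal=10am; Postmortem=9am; Retro=11am; Demo=10am.

3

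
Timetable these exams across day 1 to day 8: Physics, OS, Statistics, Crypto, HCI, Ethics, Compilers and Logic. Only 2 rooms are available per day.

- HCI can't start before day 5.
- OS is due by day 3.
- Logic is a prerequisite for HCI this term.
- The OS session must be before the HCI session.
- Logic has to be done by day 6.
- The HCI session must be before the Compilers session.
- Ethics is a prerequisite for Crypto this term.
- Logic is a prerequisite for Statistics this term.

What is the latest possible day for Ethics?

day 7

Downstream work caps Ethics at day 7.
Ethics at day 7 is achievable: Logic -> day 1, Compilers -> day 6, HCI -> day 5, Ethics -> day 7, Physics -> day 2, Crypto -> day 8, Statistics -> day 2, OS -> day 1.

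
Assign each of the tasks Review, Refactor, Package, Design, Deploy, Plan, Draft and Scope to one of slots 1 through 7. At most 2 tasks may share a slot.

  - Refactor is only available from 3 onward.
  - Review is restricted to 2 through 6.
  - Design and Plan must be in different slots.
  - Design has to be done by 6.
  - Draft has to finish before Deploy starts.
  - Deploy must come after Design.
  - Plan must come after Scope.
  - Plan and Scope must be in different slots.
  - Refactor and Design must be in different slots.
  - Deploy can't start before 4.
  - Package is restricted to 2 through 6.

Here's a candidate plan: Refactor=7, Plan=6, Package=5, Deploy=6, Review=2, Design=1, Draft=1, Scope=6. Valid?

No — it violates: Plan and Scope must be in different slots

Refactor and Design must be in different slots — holds.
At most 2 tasks may share a slot — violated.
Plan must come after Scope — violated.
Deploy can't start before 4 — holds.
Package is restricted to 2 through 6 — holds.
Design and Plan must be in different slots — holds.
Deploy must come after Design — holds.
Refactor is only available from 3 onward — holds.
Review is restricted to 2 through 6 — holds.
Design has to be done by 6 — holds.
Plan and Scope must be in different slots — violated.
Draft has to finish before Deploy starts — holds.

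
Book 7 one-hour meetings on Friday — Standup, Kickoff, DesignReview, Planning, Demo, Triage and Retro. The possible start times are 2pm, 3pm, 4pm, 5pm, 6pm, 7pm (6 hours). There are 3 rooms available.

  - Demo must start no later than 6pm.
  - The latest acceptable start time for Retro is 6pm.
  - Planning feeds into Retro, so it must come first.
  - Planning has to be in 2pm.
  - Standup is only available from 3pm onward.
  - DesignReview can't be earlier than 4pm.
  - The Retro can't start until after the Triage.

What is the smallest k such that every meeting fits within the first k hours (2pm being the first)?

The precedence chain requires at least 2 distinct hours.
With at most 3 per hour and 7 meetings, at least 3 hours are needed.
DesignReview can't be placed before 4pm — that is hour 3 counting from 2pm — so the schedule must run through at least 3 hours.
3 works (last occupied hour: 4pm): for example Kickoff in 2pm, Demo in 3pm, Standup in 3pm, DesignReview in 4pm, Retro in 3pm, Planning in 2pm, Triage in 2pm.

3 hours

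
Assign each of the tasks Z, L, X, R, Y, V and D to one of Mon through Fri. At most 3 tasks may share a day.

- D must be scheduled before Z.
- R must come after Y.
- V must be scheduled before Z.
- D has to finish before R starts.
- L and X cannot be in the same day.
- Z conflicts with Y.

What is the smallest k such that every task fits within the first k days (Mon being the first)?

3

The precedence chain requires at least 2 distinct days.
With at most 3 per day and 7 tasks, at least 3 days are needed.
3 works (last occupied day: Wed): for example L -> Tue, Z -> Tue, X -> Wed, Y -> Mon, R -> Tue, V -> Mon, D -> Mon.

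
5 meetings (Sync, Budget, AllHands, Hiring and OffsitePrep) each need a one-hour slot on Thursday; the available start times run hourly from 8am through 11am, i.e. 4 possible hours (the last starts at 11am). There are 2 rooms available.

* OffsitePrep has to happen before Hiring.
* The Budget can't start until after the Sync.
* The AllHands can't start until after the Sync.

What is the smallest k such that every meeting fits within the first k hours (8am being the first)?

The precedence chain requires at least 2 distinct hours.
With at most 2 per hour and 5 meetings, at least 3 hours are needed.
3 works (last occupied hour: 10am): for example OffsitePrep -> 8am, Budget -> 9am, AllHands -> 9am, Hiring -> 10am, Sync -> 8am.

3 hours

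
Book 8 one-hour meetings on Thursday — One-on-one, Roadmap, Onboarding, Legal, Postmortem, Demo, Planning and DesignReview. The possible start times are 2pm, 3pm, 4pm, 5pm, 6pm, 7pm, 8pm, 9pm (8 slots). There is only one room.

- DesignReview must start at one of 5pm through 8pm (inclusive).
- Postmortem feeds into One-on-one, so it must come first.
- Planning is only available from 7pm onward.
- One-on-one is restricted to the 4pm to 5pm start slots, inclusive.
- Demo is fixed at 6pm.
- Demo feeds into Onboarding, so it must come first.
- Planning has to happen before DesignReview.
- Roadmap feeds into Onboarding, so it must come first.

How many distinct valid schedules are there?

10

Splitting on One-on-one: it can be 4pm (4), 5pm (6). Listing each branch's schedules as (Roadmap, Onboarding, Legal, Postmortem, Demo, Planning, DesignReview):
One-on-one=4pm: (2pm,9pm,5pm,3pm,6pm,7pm,8pm) (3pm,9pm,5pm,2pm,6pm,7pm,8pm) (5pm,9pm,2pm,3pm,6pm,7pm,8pm) (5pm,9pm,3pm,2pm,6pm,7pm,8pm) — 4.
One-on-one=5pm: (2pm,9pm,3pm,4pm,6pm,7pm,8pm) (2pm,9pm,4pm,3pm,6pm,7pm,8pm) (3pm,9pm,2pm,4pm,6pm,7pm,8pm) (3pm,9pm,4pm,2pm,6pm,7pm,8pm) (4pm,9pm,2pm,3pm,6pm,7pm,8pm) (4pm,9pm,3pm,2pm,6pm,7pm,8pm) — 6.
Summing: 4 + 6 = 10.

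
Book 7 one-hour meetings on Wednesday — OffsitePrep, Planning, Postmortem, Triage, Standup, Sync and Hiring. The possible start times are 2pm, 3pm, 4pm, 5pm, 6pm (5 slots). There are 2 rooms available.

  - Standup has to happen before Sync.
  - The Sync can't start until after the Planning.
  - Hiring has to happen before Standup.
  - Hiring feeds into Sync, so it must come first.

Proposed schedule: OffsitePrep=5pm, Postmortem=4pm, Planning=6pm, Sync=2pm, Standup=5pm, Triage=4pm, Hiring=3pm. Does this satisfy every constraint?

No. The Sync can't start until after the Planning is not satisfied.

Hiring has to happen before Standup — holds.
The Sync can't start until after the Planning — violated.
Hiring feeds into Sync, so it must come first — violated.
Standup has to happen before Sync — violated.
There are 2 rooms available — holds.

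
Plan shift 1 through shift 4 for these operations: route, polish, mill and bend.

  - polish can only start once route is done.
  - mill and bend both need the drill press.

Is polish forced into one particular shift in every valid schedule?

polish can be shift 2 (e.g. mill in shift 1; route in shift 1; polish in shift 2; bend in shift 2) or shift 3 (e.g. polish=shift 3, route=shift 1, mill=shift 1, bend=shift 2).

No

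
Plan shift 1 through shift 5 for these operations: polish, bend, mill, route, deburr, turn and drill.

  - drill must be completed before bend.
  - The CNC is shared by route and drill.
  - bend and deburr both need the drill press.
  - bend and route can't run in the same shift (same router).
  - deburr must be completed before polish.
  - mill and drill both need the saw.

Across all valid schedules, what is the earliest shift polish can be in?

Precedence pushes polish to at least shift 2.
polish at shift 2 is achievable: mill=shift 2, route=shift 3, bend=shift 2, deburr=shift 1, polish=shift 2, turn=shift 1, drill=shift 1.

shift 2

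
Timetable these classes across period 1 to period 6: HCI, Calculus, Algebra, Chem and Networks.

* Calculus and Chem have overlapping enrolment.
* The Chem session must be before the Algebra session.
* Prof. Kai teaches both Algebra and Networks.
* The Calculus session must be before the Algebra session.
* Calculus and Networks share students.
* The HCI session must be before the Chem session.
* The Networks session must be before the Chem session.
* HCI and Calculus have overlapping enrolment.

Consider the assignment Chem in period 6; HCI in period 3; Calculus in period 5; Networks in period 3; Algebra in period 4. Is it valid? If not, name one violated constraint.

The HCI session must be before the Chem session — holds.
The Chem session must be before the Algebra session — violated.
Calculus and Networks share students — holds.
The Calculus session must be before the Algebra session — violated.
HCI and Calculus have overlapping enrolment — holds.
Prof. Kai teaches both Algebra and Networks — holds.
The Networks session must be before the Chem session — holds.
Calculus and Chem have overlapping enrolment — holds.

No — it violates: The Chem session must be before the Algebra session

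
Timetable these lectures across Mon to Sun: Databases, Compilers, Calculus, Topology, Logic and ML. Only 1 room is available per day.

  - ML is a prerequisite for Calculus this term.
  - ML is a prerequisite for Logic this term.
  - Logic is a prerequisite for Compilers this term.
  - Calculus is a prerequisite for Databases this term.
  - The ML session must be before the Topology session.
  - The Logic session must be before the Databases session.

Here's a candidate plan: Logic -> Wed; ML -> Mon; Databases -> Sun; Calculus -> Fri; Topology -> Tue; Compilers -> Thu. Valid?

Yes, all constraints hold

ML is a prerequisite for Logic this term — holds.
The ML session must be before the Topology session — holds.
The Logic session must be before the Databases session — holds.
Logic is a prerequisite for Compilers this term — holds.
Calculus is a prerequisite for Databases this term — holds.
ML is a prerequisite for Calculus this term — holds.
Only 1 room is available per day — holds.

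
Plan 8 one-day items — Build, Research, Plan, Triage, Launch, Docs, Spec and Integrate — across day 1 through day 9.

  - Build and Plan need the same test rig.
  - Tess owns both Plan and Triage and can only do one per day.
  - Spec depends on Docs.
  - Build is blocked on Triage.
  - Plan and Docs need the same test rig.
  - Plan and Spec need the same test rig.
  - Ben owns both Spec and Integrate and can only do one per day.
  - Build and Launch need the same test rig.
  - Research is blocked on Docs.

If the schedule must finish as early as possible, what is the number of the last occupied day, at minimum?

The precedence chain requires at least 2 distinct days.
Could 2 days be enough, i.e. nothing placed later than day 2? No: Build must come after Triage (at day 1 or later) → {day 2}; Triage must come before Build (at day 2 or earlier) → {day 1}; Plan can't share with Triage (day 1) → {day 2}; Plan can't share with Build (day 2) → nothing is left.
So 2 days is not enough.
3 works (last occupied day: day 3): for example Docs -> day 1, Triage -> day 1, Research -> day 2, Launch -> day 1, Spec -> day 2, Build -> day 2, Integrate -> day 1, Plan -> day 3.

3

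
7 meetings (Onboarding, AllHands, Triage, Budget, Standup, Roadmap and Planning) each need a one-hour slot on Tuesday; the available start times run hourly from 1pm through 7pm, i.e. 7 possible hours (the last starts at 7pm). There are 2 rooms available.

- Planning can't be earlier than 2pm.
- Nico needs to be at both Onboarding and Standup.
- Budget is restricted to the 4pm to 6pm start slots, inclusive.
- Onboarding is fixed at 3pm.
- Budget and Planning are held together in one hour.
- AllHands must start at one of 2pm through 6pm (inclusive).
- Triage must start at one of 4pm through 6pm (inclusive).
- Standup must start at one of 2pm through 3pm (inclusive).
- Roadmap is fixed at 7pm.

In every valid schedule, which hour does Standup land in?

2pm

Standup's window is 2pm–3pm.
Onboarding is fixed at 3pm, and Standup can't share a hour with Onboarding.
So Standup must be 2pm.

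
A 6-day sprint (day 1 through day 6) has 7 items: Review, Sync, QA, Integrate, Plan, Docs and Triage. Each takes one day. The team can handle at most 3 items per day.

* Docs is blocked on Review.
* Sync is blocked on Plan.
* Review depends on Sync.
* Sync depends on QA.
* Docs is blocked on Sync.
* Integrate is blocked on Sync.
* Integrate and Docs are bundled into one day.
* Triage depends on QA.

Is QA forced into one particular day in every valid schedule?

No

QA can be day 1 (e.g. Docs -> day 4, Review -> day 3, Triage -> day 2, QA -> day 1, Plan -> day 1, Integrate -> day 4, Sync -> day 2) or day 2 (e.g. Sync in day 3, Plan in day 1, QA in day 2, Integrate in day 5, Docs in day 5, Triage in day 3, Review in day 4).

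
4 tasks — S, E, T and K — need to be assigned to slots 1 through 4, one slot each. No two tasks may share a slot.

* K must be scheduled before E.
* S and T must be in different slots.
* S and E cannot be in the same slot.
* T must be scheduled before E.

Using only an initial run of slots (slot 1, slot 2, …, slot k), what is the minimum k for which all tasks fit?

4

The precedence chain requires at least 2 distinct slots.
With at most 1 per slot and 4 tasks, at least 4 slots are needed.
4 works (last occupied slot: 4): for example K=2, T=1, S=4, E=3.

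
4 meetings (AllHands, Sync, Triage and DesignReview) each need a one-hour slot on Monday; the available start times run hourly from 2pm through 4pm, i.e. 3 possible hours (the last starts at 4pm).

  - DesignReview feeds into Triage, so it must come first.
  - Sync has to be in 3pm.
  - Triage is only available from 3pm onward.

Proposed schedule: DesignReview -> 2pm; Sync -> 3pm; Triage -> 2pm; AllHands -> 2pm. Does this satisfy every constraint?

Triage is only available from 3pm onward — violated.
Sync has to be in 3pm — holds.
DesignReview feeds into Triage, so it must come first — violated.

Invalid. Triage is only available from 3pm onward.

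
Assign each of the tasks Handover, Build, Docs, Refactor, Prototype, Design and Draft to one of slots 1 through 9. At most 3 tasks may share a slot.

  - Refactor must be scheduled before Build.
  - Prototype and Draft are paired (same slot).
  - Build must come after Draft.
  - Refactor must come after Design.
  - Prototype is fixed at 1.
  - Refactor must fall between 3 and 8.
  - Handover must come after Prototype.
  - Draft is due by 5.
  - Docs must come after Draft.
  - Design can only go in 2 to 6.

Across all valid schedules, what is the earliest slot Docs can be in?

Precedence pushes Docs to at least 2.
Docs at 2 is achievable: Handover in 2; Build in 4; Prototype in 1; Refactor in 3; Draft in 1; Design in 2; Docs in 2.

2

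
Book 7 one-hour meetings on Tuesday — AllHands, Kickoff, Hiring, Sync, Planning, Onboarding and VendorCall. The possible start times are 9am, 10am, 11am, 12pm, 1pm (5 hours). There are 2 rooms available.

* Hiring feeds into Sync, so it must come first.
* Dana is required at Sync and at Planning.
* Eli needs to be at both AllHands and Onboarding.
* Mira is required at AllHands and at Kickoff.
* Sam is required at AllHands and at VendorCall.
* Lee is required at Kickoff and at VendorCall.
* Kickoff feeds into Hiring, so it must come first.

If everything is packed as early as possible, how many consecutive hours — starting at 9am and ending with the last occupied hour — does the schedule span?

4

The precedence chain requires at least 3 distinct hours.
With at most 2 per hour and 7 meetings, at least 4 hours are needed.
4 works (last occupied hour: 12pm): for example AllHands=10am, Sync=11am, VendorCall=12pm, Kickoff=9am, Planning=9am, Hiring=10am, Onboarding=11am.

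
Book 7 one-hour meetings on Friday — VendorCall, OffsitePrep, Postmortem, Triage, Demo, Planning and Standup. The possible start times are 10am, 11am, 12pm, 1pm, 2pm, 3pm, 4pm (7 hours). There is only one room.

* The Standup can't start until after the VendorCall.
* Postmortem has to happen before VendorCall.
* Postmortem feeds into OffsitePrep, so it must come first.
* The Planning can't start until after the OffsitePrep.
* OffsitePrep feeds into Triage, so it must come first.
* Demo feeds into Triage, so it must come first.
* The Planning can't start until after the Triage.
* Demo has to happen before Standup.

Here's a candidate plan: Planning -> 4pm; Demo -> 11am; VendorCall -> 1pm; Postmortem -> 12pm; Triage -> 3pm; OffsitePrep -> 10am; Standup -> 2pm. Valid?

Postmortem has to happen before VendorCall — holds.
The Planning can't start until after the OffsitePrep — holds.
The Standup can't start until after the VendorCall — holds.
The Planning can't start until after the Triage — holds.
Postmortem feeds into OffsitePrep, so it must come first — violated.
OffsitePrep feeds into Triage, so it must come first — holds.
Demo has to happen before Standup — holds.
There is only one room — holds.
Demo feeds into Triage, so it must come first — holds.

Invalid. Postmortem feeds into OffsitePrep, so it must come first.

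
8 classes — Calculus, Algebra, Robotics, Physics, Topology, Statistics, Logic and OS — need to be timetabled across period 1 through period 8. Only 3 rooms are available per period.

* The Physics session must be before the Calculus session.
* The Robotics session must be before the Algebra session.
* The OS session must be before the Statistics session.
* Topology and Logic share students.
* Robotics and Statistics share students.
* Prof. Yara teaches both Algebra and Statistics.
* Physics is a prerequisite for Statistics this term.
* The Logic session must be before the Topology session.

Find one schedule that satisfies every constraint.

Topology=period 3; Algebra=period 3; OS=period 1; Statistics=period 2; Robotics=period 1; Calculus=period 2; Logic=period 2; Physics=period 1

Checking: OS(period 1) before Statistics(period 2); Logic(period 2) before Topology(period 3); Physics(period 1) before Calculus(period 2); Physics(period 1) before Statistics(period 2); Robotics(period 1) before Algebra(period 3); Robotics(period 1) != Statistics(period 2); Algebra(period 3) != Statistics(period 2); Topology(period 3) != Logic(period 2); max 3 per period (cap 3).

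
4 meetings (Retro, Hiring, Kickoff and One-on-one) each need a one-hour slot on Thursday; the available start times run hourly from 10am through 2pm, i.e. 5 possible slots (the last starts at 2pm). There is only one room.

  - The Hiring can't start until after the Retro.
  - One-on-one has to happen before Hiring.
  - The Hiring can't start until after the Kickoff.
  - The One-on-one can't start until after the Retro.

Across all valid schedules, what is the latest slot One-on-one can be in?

Precedence pushes One-on-one to at least 11am; downstream work caps One-on-one at 1pm.
One-on-one at 1pm is achievable: Retro=10am; Hiring=2pm; Kickoff=11am; One-on-one=1pm.

1pm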